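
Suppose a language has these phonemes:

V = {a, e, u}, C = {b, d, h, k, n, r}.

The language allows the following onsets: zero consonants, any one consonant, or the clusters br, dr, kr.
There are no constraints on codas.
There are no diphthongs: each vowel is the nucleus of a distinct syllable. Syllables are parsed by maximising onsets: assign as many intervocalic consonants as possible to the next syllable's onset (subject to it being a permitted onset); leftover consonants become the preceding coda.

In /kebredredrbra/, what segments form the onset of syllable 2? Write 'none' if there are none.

Nuclei (vowels): e, e, e, a → 4 syllables.
σ1/σ2 boundary: cluster /br/ — /br/ is itself a permitted onset, so the whole cluster goes right; preceding coda = ∅.
σ2/σ3 boundary: /dr/ is a licit onset in full, so it all attaches to the next syllable.
σ3/σ4 boundary: /drbr/ splits as /dr/ + /br/ (/br/ is the longest suffix that is a licit onset).
Syllabification: ke.bre.dredr.bra.
Syllable 2 is /bre/: onset /br/, nucleus /e/, coda ∅.

br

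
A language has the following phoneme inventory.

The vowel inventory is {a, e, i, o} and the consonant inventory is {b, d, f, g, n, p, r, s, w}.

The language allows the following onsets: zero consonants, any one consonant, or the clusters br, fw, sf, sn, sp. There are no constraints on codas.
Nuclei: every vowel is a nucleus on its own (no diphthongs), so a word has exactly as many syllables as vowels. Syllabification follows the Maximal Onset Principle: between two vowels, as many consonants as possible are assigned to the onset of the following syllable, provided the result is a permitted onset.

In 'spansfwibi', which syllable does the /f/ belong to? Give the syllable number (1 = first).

2

Vowels present: a, i, i; each is a nucleus, giving 3 syllables.
Between /a/ (V1) and /i/ (V2): /nsfw/ — longest licit onset from the right is /fw/, leaving /ns/ as coda.
Between /i/ (V2) and /i/ (V3): /b/ → onset of the next syllable (single consonants are always licit onsets).
So the parse is spans.fwi.bi.
The /f/ is in the onset of syllable 2 (/fwi/).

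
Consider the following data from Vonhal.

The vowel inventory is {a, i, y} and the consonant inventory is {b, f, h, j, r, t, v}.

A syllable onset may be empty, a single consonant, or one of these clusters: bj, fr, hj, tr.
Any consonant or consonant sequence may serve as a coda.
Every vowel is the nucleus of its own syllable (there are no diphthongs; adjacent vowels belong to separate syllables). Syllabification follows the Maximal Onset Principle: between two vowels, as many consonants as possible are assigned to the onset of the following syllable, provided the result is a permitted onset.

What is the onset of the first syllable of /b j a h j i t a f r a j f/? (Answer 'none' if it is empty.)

bj

Vowels present: a, i, a, a; each is a nucleus, giving 4 syllables.
Between /a/ (V1) and /i/ (V2): /hj/ is a licit onset in full, so it all attaches to the next syllable.
Between /i/ (V2) and /a/ (V3): just /t/ — single C goes to the following onset.
Between /a/ (V3) and /a/ (V4): /fr/ — entire cluster is a permitted onset → onset /fr/, coda ∅.
So the parse is bja.hji.ta.frajf.
Syllable 1 is /bja/: onset /bj/, nucleus /a/, coda ∅.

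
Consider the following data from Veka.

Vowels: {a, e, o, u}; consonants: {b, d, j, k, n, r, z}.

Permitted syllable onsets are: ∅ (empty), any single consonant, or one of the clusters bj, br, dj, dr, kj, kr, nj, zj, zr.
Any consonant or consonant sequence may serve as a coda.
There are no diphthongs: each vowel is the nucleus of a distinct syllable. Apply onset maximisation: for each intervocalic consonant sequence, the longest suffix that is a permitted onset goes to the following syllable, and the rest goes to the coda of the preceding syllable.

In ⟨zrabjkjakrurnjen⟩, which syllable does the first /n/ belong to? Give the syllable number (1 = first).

4

The vowels are a, a, u, e — 4 nuclei, so 4 syllables.
Between /a/ (V1) and /a/ (V2): /bjkj/ splits as /bj/ + /kj/ (/kj/ is the longest suffix that is a licit onset).
Between /a/ (V2) and /u/ (V3): /kr/ is a licit onset in full, so it all attaches to the next syllable.
Between /u/ (V3) and /e/ (V4): /rnj/ splits as /r/ + /nj/ (/nj/ is the longest suffix that is a licit onset).
So the parse is zrabj.kja.krur.njen.
The first /n/ is in the onset of syllable 4 (/njen/).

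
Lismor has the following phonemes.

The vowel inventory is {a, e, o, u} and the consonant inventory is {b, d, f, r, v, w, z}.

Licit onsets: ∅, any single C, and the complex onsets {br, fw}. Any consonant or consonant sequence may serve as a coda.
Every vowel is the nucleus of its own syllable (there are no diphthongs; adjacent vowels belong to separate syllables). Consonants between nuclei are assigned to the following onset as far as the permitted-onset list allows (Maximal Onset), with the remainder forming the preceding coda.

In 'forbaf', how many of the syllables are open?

The vowels are o, a — 2 nuclei, so 2 syllables.
V1 /o/ – V2 /a/: cluster /rb/ — the longest permitted-onset suffix is /b/; onset = /b/, preceding coda = /r/.
Putting it together: for.baf.
Classifying each syllable: /for/ (closed), /baf/ (closed).
Open syllables: 0.

0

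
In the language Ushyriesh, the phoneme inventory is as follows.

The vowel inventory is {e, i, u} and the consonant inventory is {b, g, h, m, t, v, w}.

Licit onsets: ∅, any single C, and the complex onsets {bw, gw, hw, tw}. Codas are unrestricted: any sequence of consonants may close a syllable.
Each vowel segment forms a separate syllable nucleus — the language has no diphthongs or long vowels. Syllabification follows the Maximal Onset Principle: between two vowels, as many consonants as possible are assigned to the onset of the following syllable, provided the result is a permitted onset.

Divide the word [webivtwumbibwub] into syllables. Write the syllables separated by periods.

we.biv.twum.bi.bwub

Vowels present: e, i, u, i, u; each is a nucleus, giving 5 syllables.
Between /e/ (V1) and /i/ (V2): /b/ is a single consonant, so it becomes the next onset.
Between /i/ (V2) and /u/ (V3): cluster /vtw/ — the longest permitted-onset suffix is /tw/; onset = /tw/, preceding coda = /v/.
Between /u/ (V3) and /i/ (V4): /mb/; trying suffixes from longest down, /b/ is the first permitted one, so coda /m/ | onset /b/.
Between /i/ (V4) and /u/ (V5): cluster /bw/ — /bw/ is itself a permitted onset, so the whole cluster goes right; preceding coda = ∅.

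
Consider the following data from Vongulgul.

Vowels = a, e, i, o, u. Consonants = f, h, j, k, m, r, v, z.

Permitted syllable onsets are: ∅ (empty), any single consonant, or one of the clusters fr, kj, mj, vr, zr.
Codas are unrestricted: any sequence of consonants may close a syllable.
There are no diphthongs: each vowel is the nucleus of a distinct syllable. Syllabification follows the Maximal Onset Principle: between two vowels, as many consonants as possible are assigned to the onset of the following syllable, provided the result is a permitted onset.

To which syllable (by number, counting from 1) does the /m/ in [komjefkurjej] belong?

Nuclei (vowels): o, e, u, e → 4 syllables.
/o…e/ gap (V1→V2): cluster /mj/ — /mj/ is itself a permitted onset, so the whole cluster goes right; preceding coda = ∅.
/e…u/ gap (V2→V3): /fk/; trying suffixes from longest down, /k/ is the first permitted one, so coda /f/ | onset /k/.
/u…e/ gap (V3→V4): /rj/; trying suffixes from longest down, /j/ is the first permitted one, so coda /r/ | onset /j/.
Putting it together: ko.mjef.kur.jej.
The /m/ is in the onset of syllable 2 (/mjef/).

2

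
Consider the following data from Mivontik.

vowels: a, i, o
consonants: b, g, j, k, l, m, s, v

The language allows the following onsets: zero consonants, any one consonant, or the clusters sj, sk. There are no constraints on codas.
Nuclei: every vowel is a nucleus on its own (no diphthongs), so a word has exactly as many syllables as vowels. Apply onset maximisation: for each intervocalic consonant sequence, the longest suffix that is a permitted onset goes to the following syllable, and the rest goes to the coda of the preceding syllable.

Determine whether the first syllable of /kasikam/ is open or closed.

Nuclei (vowels): a, i, a → 3 syllables.
σ1/σ2 boundary: just /s/ — single C goes to the following onset.
σ2/σ3 boundary: /k/ → onset of the next syllable (single consonants are always licit onsets).
So the parse is ka.si.kam.
Syllable 1 is /ka/; it ends in its nucleus with no coda, so it is open.

open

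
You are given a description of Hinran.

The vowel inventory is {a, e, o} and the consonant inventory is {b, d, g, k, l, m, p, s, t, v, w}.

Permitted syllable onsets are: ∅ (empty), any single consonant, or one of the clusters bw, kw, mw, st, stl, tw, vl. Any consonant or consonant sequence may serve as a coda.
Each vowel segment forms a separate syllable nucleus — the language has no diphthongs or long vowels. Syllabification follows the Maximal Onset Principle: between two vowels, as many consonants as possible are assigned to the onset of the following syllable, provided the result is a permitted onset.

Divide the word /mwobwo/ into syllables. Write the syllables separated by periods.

Vowels present: o, o; each is a nucleus, giving 2 syllables.
V1 /o/ – V2 /o/: /bw/ — entire cluster is a permitted onset → onset /bw/, coda ∅.

mwo.bwo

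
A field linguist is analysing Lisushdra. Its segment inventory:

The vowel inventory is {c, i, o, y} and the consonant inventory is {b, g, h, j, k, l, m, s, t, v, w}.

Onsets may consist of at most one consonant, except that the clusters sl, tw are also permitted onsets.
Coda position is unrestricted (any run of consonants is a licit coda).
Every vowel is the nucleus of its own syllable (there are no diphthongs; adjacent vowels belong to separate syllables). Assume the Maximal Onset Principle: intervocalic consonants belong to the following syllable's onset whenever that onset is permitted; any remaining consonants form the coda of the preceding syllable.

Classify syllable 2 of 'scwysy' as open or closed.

Vowels present: c, y, y; each is a nucleus, giving 3 syllables.
/c…y/ gap (V1→V2): /w/ → onset of the next syllable (single consonants are always licit onsets).
/y…y/ gap (V2→V3): just /s/ — single C goes to the following onset.
Result: sc.wy.sy.
Syllable 2 is /wy/; it ends in its nucleus with no coda, so it is open.

open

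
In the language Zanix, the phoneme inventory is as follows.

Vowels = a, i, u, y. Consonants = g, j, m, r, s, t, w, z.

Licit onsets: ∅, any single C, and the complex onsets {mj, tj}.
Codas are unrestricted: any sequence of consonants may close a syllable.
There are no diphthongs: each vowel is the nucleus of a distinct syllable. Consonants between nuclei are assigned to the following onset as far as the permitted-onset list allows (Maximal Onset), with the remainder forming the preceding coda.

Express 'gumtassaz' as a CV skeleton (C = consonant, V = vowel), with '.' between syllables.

CVC.CVC.CVC

The vowels are u, a, a — 3 nuclei, so 3 syllables.
σ1/σ2 boundary: cluster /mt/ — the longest permitted-onset suffix is /t/; onset = /t/, preceding coda = /m/.
σ2/σ3 boundary: cluster /ss/ — the longest permitted-onset suffix is /s/; onset = /s/, preceding coda = /s/.
So the parse is gum.tas.saz.
Mapping each syllable to C/V: /gum/ → CVC, /tas/ → CVC, /saz/ → CVC.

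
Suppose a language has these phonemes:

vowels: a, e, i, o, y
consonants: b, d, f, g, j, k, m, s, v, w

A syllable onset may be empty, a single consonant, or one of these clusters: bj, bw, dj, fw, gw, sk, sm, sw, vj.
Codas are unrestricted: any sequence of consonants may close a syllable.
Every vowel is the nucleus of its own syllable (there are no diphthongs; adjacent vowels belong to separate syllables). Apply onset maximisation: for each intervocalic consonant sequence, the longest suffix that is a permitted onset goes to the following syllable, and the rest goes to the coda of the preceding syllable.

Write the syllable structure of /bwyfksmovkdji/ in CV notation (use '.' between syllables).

Vowels present: y, o, i; each is a nucleus, giving 3 syllables.
V1 /y/ – V2 /o/: /fksm/; trying suffixes from longest down, /sm/ is the first permitted one, so coda /fk/ | onset /sm/.
V2 /o/ – V3 /i/: /vkdj/ splits as /vk/ + /dj/ (/dj/ is the longest suffix that is a licit onset).
Syllabification: bwyfk.smovk.dji.
Mapping each syllable to C/V: /bwyfk/ → CCVCC, /smovk/ → CCVCC, /dji/ → CCV.

CCVCC.CCVCC.CCV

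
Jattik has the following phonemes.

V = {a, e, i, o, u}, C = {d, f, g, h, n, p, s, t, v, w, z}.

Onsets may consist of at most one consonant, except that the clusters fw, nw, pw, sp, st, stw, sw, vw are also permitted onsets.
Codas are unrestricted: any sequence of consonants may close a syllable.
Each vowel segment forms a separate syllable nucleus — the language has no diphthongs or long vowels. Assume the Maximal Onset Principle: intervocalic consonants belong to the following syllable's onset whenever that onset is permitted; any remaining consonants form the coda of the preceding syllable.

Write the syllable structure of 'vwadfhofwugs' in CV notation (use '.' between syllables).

Nuclei (vowels): a, o, u → 3 syllables.
/a…o/ gap (V1→V2): /dfh/ — longest licit onset from the right is /h/, leaving /df/ as coda.
/o…u/ gap (V2→V3): cluster /fw/ — /fw/ is itself a permitted onset, so the whole cluster goes right; preceding coda = ∅.
So the parse is vwadf.ho.fwugs.
Mapping each syllable to C/V: /vwadf/ → CCVCC, /ho/ → CV, /fwugs/ → CCVCC.

CCVCC.CV.CCVCC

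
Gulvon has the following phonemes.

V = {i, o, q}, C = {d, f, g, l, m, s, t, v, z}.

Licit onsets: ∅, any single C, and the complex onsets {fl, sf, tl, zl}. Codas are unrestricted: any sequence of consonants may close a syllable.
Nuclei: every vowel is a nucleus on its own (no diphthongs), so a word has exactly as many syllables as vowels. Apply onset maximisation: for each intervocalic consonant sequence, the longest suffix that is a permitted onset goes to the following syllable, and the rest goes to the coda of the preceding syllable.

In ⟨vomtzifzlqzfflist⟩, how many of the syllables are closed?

4

The vowels are o, i, q, i — 4 nuclei, so 4 syllables.
Between /o/ (V1) and /i/ (V2): /mtz/ — longest licit onset from the right is /z/, leaving /mt/ as coda.
Between /i/ (V2) and /q/ (V3): /fzl/; trying suffixes from longest down, /zl/ is the first permitted one, so coda /f/ | onset /zl/.
Between /q/ (V3) and /i/ (V4): /zffl/ splits as /zf/ + /fl/ (/fl/ is the longest suffix that is a licit onset).
So the parse is vomt.zif.zlqzf.flist.
Classifying each syllable: /vomt/ (closed), /zif/ (closed), /zlqzf/ (closed), /flist/ (closed).
Closed syllables: 4.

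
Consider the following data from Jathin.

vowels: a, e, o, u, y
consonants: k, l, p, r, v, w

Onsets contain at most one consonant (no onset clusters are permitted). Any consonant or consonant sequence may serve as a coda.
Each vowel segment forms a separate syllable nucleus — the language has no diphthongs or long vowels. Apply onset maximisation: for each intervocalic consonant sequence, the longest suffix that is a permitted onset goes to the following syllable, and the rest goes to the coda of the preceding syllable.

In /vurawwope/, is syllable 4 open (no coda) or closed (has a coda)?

Nuclei (vowels): u, a, o, e → 4 syllables.
σ1/σ2 boundary: /r/ → onset of the next syllable (single consonants are always licit onsets).
σ2/σ3 boundary: /ww/; trying suffixes from longest down, /w/ is the first permitted one, so coda /w/ | onset /w/.
σ3/σ4 boundary: /p/ is a single consonant, so it becomes the next onset.
So the parse is vu.raw.wo.pe.
Syllable 4 is /pe/; it ends in its nucleus with no coda, so it is open.

open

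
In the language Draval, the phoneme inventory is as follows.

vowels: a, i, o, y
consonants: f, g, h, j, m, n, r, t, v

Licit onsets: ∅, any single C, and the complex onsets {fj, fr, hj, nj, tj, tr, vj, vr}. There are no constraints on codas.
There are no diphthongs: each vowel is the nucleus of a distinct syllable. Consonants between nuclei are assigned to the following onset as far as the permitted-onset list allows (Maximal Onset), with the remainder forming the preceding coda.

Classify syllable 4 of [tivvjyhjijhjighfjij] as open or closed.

Vowels present: i, y, i, i, i; each is a nucleus, giving 5 syllables.
σ1/σ2 boundary: /vvj/; trying suffixes from longest down, /vj/ is the first permitted one, so coda /v/ | onset /vj/.
σ2/σ3 boundary: /hj/ — entire cluster is a permitted onset → onset /hj/, coda ∅.
σ3/σ4 boundary: /jhj/ — longest licit onset from the right is /hj/, leaving /j/ as coda.
σ4/σ5 boundary: /ghfj/ splits as /gh/ + /fj/ (/fj/ is the longest suffix that is a licit onset).
Syllabification: tiv.vjy.hjij.hjigh.fjij.
Syllable 4 is /hjigh/ with coda /gh/, so it is closed.

closed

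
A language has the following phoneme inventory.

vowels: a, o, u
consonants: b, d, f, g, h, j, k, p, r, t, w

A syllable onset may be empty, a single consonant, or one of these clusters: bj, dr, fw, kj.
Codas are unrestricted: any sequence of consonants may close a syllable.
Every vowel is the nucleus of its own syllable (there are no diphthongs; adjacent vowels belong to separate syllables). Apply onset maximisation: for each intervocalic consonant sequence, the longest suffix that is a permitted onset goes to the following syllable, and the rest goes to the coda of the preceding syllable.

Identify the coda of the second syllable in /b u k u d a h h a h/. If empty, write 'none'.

Vowels present: u, u, a, a; each is a nucleus, giving 4 syllables.
/u…u/ gap (V1→V2): /k/ → onset of the next syllable (single consonants are always licit onsets).
/u…a/ gap (V2→V3): /d/ is a single consonant, so it becomes the next onset.
/a…a/ gap (V3→V4): cluster /hh/ — the longest permitted-onset suffix is /h/; onset = /h/, preceding coda = /h/.
Putting it together: bu.ku.dah.hah.
Syllable 2 is /ku/: onset /k/, nucleus /u/, coda ∅.

none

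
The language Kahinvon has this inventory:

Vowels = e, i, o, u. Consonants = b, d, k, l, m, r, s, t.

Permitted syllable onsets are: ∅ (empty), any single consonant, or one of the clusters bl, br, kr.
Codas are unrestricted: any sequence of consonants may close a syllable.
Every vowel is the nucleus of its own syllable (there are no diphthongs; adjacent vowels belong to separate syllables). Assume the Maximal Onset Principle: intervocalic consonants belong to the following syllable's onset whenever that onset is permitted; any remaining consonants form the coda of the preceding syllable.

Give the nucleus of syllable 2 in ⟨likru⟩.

Vowels present: i, u; each is a nucleus, giving 2 syllables.
The second nucleus (vowel 2 from the left) is /u/.

u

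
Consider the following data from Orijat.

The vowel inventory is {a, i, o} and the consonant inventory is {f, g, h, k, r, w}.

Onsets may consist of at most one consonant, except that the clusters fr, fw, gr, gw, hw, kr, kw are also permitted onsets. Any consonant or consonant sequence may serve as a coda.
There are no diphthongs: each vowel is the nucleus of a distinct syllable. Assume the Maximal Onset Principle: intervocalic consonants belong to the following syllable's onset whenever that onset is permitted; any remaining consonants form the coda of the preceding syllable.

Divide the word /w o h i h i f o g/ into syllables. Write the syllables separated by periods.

wo.hi.hi.fog

The vowels are o, i, i, o — 4 nuclei, so 4 syllables.
V1 /o/ – V2 /i/: /h/ is a single consonant, so it becomes the next onset.
V2 /i/ – V3 /i/: just /h/ — single C goes to the following onset.
V3 /i/ – V4 /o/: just /f/ — single C goes to the following onset.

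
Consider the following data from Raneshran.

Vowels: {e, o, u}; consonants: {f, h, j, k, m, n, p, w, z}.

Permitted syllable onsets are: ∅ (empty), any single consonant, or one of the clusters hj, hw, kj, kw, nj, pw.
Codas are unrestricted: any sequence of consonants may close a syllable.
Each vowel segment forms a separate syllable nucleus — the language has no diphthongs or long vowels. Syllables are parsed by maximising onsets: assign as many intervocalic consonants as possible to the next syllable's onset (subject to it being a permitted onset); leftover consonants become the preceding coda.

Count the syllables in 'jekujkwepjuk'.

The vowels are e, u, e, u — 4 nuclei, so 4 syllables.

4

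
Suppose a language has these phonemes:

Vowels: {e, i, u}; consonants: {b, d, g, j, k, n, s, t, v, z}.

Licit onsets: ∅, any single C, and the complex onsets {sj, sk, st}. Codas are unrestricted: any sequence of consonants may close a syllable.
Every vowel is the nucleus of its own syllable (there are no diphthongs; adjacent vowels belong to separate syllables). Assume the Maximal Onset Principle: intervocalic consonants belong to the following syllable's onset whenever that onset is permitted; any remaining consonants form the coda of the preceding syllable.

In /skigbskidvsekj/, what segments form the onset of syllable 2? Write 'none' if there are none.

The vowels are i, i, e — 3 nuclei, so 3 syllables.
Between /i/ (V1) and /i/ (V2): /gbsk/ splits as /gb/ + /sk/ (/sk/ is the longest suffix that is a licit onset).
Between /i/ (V2) and /e/ (V3): /dvs/ — longest licit onset from the right is /s/, leaving /dv/ as coda.
Syllabification: skigb.skidv.sekj.
Syllable 2 is /skidv/: onset /sk/, nucleus /i/, coda /dv/.

sk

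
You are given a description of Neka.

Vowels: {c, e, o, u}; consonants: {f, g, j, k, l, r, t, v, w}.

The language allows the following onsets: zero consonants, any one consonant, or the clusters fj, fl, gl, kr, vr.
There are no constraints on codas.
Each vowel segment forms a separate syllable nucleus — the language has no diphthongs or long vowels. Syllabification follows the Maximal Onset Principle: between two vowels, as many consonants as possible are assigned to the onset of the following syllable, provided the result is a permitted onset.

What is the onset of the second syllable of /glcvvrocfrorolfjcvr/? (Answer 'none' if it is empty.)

Vowels present: c, o, c, o, o, c; each is a nucleus, giving 6 syllables.
Between /c/ (V1) and /o/ (V2): /vvr/ splits as /v/ + /vr/ (/vr/ is the longest suffix that is a licit onset).
Between /o/ (V2) and /c/ (V3): nothing intervenes; syllable break is V.V.
Between /c/ (V3) and /o/ (V4): /fr/ — longest licit onset from the right is /r/, leaving /f/ as coda.
Between /o/ (V4) and /o/ (V5): /r/ is a single consonant, so it becomes the next onset.
Between /o/ (V5) and /c/ (V6): /lfj/ — longest licit onset from the right is /fj/, leaving /l/ as coda.
Syllabification: glcv.vro.cf.ro.rol.fjcvr.
Syllable 2 is /vro/: onset /vr/, nucleus /o/, coda ∅.

vr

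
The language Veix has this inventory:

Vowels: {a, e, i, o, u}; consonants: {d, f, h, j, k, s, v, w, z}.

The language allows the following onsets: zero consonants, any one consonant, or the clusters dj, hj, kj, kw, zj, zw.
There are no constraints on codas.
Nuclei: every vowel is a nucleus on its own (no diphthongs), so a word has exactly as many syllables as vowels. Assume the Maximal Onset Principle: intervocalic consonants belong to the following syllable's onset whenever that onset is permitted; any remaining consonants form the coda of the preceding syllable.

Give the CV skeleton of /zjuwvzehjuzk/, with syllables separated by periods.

Nuclei (vowels): u, e, u → 3 syllables.
/u…e/ gap (V1→V2): /wvz/ — longest licit onset from the right is /z/, leaving /wv/ as coda.
/e…u/ gap (V2→V3): /hj/ is a licit onset in full, so it all attaches to the next syllable.
Syllabification: zjuwv.ze.hjuzk.
Mapping each syllable to C/V: /zjuwv/ → CCVCC, /ze/ → CV, /hjuzk/ → CCVCC.

CCVCC.CV.CCVCC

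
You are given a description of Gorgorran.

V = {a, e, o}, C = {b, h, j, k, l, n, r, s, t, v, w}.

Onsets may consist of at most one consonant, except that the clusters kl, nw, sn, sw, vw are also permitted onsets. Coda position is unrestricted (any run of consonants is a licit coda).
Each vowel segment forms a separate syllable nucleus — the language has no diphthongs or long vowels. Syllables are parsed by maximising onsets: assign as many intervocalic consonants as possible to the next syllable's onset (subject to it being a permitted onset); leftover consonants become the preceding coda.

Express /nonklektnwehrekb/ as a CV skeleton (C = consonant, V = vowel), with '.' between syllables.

CVC.CCVCC.CCVC.CVCC

Nuclei (vowels): o, e, e, e → 4 syllables.
/o…e/ gap (V1→V2): /nkl/ splits as /n/ + /kl/ (/kl/ is the longest suffix that is a licit onset).
/e…e/ gap (V2→V3): cluster /ktnw/ — the longest permitted-onset suffix is /nw/; onset = /nw/, preceding coda = /kt/.
/e…e/ gap (V3→V4): /hr/; trying suffixes from longest down, /r/ is the first permitted one, so coda /h/ | onset /r/.
Syllabification: non.klekt.nweh.rekb.
Mapping each syllable to C/V: /non/ → CVC, /klekt/ → CCVCC, /nweh/ → CCVC, /rekb/ → CVCC.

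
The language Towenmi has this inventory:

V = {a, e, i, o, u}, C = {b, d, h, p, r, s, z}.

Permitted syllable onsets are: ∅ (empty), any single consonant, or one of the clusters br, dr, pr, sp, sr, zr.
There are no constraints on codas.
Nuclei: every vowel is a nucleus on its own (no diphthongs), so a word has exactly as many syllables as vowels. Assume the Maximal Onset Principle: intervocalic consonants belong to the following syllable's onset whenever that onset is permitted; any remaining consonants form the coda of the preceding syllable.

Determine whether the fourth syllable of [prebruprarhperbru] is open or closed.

Nuclei (vowels): e, u, a, e, u → 5 syllables.
V1 /e/ – V2 /u/: /br/ — entire cluster is a permitted onset → onset /br/, coda ∅.
V2 /u/ – V3 /a/: cluster /pr/ — /pr/ is itself a permitted onset, so the whole cluster goes right; preceding coda = ∅.
V3 /a/ – V4 /e/: /rhp/ splits as /rh/ + /p/ (/p/ is the longest suffix that is a licit onset).
V4 /e/ – V5 /u/: cluster /rbr/ — the longest permitted-onset suffix is /br/; onset = /br/, preceding coda = /r/.
Putting it together: pre.bru.prarh.per.bru.
Syllable 4 is /per/ with coda /r/, so it is closed.

closed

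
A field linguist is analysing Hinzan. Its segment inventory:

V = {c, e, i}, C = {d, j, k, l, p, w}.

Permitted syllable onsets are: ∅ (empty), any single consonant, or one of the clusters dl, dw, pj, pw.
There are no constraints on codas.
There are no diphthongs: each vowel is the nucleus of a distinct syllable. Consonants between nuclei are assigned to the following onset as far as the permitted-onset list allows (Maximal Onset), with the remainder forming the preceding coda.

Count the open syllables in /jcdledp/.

The vowels are c, e — 2 nuclei, so 2 syllables.
V1 /c/ – V2 /e/: cluster /dl/ — /dl/ is itself a permitted onset, so the whole cluster goes right; preceding coda = ∅.
Putting it together: jc.dledp.
Classifying each syllable: /jc/ (open), /dledp/ (closed).
Open syllables: 1.

1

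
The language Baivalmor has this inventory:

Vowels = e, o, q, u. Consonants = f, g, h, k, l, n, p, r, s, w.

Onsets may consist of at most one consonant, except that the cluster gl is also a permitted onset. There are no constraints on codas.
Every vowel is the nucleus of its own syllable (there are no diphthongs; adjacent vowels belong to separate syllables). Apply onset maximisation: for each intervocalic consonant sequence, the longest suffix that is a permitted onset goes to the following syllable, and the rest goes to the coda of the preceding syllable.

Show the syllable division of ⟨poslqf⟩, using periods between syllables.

pos.lqf

The vowels are o, q — 2 nuclei, so 2 syllables.
V1 /o/ – V2 /q/: /sl/ — longest licit onset from the right is /l/, leaving /s/ as coda.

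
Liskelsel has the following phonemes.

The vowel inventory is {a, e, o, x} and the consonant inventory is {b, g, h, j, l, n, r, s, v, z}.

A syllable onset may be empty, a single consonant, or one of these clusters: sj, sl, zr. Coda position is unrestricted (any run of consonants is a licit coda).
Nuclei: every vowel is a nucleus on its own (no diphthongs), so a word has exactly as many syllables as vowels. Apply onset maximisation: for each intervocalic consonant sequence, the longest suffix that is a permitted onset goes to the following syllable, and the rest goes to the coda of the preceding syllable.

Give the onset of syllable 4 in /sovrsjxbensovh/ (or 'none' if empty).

The vowels are o, x, e, o — 4 nuclei, so 4 syllables.
Between /o/ (V1) and /x/ (V2): /vrsj/ — longest licit onset from the right is /sj/, leaving /vr/ as coda.
Between /x/ (V2) and /e/ (V3): /b/ → onset of the next syllable (single consonants are always licit onsets).
Between /e/ (V3) and /o/ (V4): /ns/ — longest licit onset from the right is /s/, leaving /n/ as coda.
Syllabification: sovr.sjx.ben.sovh.
Syllable 4 is /sovh/: onset /s/, nucleus /o/, coda /vh/.

s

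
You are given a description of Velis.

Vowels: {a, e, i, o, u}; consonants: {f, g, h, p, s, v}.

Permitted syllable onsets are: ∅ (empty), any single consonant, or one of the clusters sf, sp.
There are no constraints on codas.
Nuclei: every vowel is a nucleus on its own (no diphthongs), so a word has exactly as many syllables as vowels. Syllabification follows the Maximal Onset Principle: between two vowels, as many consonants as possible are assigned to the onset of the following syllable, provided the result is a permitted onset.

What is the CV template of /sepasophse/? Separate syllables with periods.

CV.CV.CVCC.CV

Vowels present: e, a, o, e; each is a nucleus, giving 4 syllables.
/e…a/ gap (V1→V2): /p/ is a single consonant, so it becomes the next onset.
/a…o/ gap (V2→V3): /s/ is a single consonant, so it becomes the next onset.
/o…e/ gap (V3→V4): /phs/ splits as /ph/ + /s/ (/s/ is the longest suffix that is a licit onset).
Syllabification: se.pa.soph.se.
Mapping each syllable to C/V: /se/ → CV, /pa/ → CV, /soph/ → CVCC, /se/ → CV.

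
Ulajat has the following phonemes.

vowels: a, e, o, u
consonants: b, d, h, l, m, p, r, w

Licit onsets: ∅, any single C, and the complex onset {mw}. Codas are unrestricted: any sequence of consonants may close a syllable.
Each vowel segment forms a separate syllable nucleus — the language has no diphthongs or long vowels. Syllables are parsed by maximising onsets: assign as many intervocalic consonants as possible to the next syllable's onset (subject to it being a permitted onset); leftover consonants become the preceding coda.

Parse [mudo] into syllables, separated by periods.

Nuclei (vowels): u, o → 2 syllables.
/u…o/ gap (V1→V2): /d/ is a single consonant, so it becomes the next onset.

mu.do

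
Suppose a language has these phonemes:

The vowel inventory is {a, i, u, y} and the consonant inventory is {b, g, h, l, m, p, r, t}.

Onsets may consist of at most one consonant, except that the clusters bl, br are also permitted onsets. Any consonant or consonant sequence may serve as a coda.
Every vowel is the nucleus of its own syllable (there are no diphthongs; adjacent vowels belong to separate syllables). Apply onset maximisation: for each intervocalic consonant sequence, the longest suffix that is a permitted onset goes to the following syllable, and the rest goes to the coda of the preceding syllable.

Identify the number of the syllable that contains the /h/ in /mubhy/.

2

Nuclei (vowels): u, y → 2 syllables.
σ1/σ2 boundary: /bh/ splits as /b/ + /h/ (/h/ is the longest suffix that is a licit onset).
Putting it together: mub.hy.
The /h/ is in the onset of syllable 2 (/hy/).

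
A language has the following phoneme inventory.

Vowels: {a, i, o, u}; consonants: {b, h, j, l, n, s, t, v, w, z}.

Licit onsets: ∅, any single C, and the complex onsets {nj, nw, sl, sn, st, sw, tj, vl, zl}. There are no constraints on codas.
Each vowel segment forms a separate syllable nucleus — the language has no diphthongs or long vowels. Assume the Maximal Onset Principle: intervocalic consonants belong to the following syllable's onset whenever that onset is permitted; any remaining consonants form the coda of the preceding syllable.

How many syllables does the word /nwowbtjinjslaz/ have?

3

Nuclei (vowels): o, i, a → 3 syllables.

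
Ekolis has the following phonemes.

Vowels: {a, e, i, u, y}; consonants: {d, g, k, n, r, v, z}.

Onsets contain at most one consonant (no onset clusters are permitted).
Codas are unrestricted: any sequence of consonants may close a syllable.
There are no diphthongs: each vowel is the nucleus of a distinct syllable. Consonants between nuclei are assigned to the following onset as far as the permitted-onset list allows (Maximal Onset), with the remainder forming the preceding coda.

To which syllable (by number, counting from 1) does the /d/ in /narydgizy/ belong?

2

Vowels present: a, y, i, y; each is a nucleus, giving 4 syllables.
Between /a/ (V1) and /y/ (V2): just /r/ — single C goes to the following onset.
Between /y/ (V2) and /i/ (V3): /dg/ splits as /d/ + /g/ (/g/ is the longest suffix that is a licit onset).
Between /i/ (V3) and /y/ (V4): just /z/ — single C goes to the following onset.
So the parse is na.ryd.gi.zy.
The /d/ is in the coda of syllable 2 (/ryd/).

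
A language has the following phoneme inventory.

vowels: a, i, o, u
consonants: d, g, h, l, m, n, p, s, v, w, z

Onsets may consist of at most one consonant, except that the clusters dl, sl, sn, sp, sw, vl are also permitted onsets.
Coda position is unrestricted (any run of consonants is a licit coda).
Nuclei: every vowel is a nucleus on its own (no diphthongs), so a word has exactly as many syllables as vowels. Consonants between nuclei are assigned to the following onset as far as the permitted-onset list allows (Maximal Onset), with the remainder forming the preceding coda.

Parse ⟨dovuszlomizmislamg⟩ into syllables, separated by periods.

The vowels are o, u, o, i, i, a — 6 nuclei, so 6 syllables.
V1 /o/ – V2 /u/: /v/ is a single consonant, so it becomes the next onset.
V2 /u/ – V3 /o/: /szl/ splits as /sz/ + /l/ (/l/ is the longest suffix that is a licit onset).
V3 /o/ – V4 /i/: /m/ is a single consonant, so it becomes the next onset.
V4 /i/ – V5 /i/: /zm/ — longest licit onset from the right is /m/, leaving /z/ as coda.
V5 /i/ – V6 /a/: cluster /sl/ — /sl/ is itself a permitted onset, so the whole cluster goes right; preceding coda = ∅.

do.vusz.lo.miz.mi.slamg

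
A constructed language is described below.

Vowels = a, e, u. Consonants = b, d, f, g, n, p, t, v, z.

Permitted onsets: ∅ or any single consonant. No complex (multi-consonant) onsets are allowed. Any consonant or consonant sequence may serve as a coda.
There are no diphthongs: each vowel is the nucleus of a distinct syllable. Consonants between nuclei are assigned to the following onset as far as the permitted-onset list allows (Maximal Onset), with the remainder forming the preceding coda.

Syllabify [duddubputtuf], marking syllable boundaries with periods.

dud.dub.put.tuf

The vowels are u, u, u, u — 4 nuclei, so 4 syllables.
Between /u/ (V1) and /u/ (V2): /dd/; trying suffixes from longest down, /d/ is the first permitted one, so coda /d/ | onset /d/.
Between /u/ (V2) and /u/ (V3): cluster /bp/ — the longest permitted-onset suffix is /p/; onset = /p/, preceding coda = /b/.
Between /u/ (V3) and /u/ (V4): cluster /tt/ — the longest permitted-onset suffix is /t/; onset = /t/, preceding coda = /t/.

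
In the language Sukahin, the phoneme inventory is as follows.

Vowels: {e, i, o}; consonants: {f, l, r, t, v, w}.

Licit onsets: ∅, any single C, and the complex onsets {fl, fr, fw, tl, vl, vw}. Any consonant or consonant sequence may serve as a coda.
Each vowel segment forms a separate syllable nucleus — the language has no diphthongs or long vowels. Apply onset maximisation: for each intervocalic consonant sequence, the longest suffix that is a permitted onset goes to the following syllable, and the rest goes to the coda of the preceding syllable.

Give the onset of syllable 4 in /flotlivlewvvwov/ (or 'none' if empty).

vw

Nuclei (vowels): o, i, e, o → 4 syllables.
/o…i/ gap (V1→V2): cluster /tl/ — /tl/ is itself a permitted onset, so the whole cluster goes right; preceding coda = ∅.
/i…e/ gap (V2→V3): cluster /vl/ — /vl/ is itself a permitted onset, so the whole cluster goes right; preceding coda = ∅.
/e…o/ gap (V3→V4): /wvvw/ splits as /wv/ + /vw/ (/vw/ is the longest suffix that is a licit onset).
Result: flo.tli.vlewv.vwov.
Syllable 4 is /vwov/: onset /vw/, nucleus /o/, coda /v/.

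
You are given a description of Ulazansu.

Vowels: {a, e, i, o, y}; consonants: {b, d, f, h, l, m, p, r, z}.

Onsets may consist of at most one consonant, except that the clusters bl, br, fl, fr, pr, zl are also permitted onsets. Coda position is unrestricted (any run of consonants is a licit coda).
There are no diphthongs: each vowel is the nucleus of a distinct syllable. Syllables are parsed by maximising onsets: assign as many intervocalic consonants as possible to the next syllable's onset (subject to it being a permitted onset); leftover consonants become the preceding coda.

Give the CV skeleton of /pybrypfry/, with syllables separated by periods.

CV.CCVC.CCV

The vowels are y, y, y — 3 nuclei, so 3 syllables.
σ1/σ2 boundary: cluster /br/ — /br/ is itself a permitted onset, so the whole cluster goes right; preceding coda = ∅.
σ2/σ3 boundary: /pfr/ — longest licit onset from the right is /fr/, leaving /p/ as coda.
Putting it together: py.bryp.fry.
Mapping each syllable to C/V: /py/ → CV, /bryp/ → CCVC, /fry/ → CCV.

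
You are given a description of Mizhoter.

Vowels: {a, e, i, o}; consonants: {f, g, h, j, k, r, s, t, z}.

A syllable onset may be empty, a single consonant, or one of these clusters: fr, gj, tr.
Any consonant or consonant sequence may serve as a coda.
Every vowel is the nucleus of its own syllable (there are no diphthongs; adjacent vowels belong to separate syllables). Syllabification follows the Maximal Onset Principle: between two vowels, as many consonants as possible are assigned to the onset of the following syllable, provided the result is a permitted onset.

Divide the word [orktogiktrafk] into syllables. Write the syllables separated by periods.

ork.to.gik.trafk

Vowels present: o, o, i, a; each is a nucleus, giving 4 syllables.
σ1/σ2 boundary: cluster /rkt/ — the longest permitted-onset suffix is /t/; onset = /t/, preceding coda = /rk/.
σ2/σ3 boundary: /g/ → onset of the next syllable (single consonants are always licit onsets).
σ3/σ4 boundary: /ktr/ — longest licit onset from the right is /tr/, leaving /k/ as coda.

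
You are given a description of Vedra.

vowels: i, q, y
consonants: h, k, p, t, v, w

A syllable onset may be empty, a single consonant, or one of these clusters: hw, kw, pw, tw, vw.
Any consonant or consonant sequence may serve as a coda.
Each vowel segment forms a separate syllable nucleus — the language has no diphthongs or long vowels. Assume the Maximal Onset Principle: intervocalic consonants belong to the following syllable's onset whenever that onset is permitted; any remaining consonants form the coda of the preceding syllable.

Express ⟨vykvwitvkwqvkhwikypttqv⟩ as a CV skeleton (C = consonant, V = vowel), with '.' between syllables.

The vowels are y, i, q, i, y, q — 6 nuclei, so 6 syllables.
σ1/σ2 boundary: /kvw/; trying suffixes from longest down, /vw/ is the first permitted one, so coda /k/ | onset /vw/.
σ2/σ3 boundary: cluster /tvkw/ — the longest permitted-onset suffix is /kw/; onset = /kw/, preceding coda = /tv/.
σ3/σ4 boundary: /vkhw/; trying suffixes from longest down, /hw/ is the first permitted one, so coda /vk/ | onset /hw/.
σ4/σ5 boundary: just /k/ — single C goes to the following onset.
σ5/σ6 boundary: cluster /ptt/ — the longest permitted-onset suffix is /t/; onset = /t/, preceding coda = /pt/.
Syllabification: vyk.vwitv.kwqvk.hwi.kypt.tqv.
Mapping each syllable to C/V: /vyk/ → CVC, /vwitv/ → CCVCC, /kwqvk/ → CCVCC, /hwi/ → CCV, /kypt/ → CVCC, /tqv/ → CVC.

CVC.CCVCC.CCVCC.CCV.CVCC.CVC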